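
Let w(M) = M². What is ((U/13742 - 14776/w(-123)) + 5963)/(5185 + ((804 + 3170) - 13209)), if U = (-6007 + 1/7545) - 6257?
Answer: -3116928313673833/2117645109868500 ≈ -1.4719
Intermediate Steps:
U = -92531879/7545 (U = (-6007 + 1/7545) - 6257 = -45322814/7545 - 6257 = -92531879/7545 ≈ -12264.)
((U/13742 - 14776/w(-123)) + 5963)/(5185 + ((804 + 3170) - 13209)) = ((-92531879/7545/13742 - 14776/((-123)²)) + 5963)/(5185 + ((804 + 3170) - 13209)) = ((-92531879/7545*1/13742 - 14776/15129) + 5963)/(5185 + (3974 - 13209)) = ((-92531879/103683390 - 14776*1/15129) + 5963)/(5185 - 9235) = ((-92531879/103683390 - 14776/15129) + 5963)/(-4050) = (-977313522677/522875335770 + 5963)*(-1/4050) = (3116928313673833/522875335770)*(-1/4050) = -3116928313673833/2117645109868500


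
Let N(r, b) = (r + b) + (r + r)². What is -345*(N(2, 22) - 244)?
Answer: 70380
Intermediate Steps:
N(r, b) = b + r + 4*r² (N(r, b) = (b + r) + (2*r)² = (b + r) + 4*r² = b + r + 4*r²)
-345*(N(2, 22) - 244) = -345*((22 + 2 + 4*2²) - 244) = -345*((22 + 2 + 4*4) - 244) = -345*((22 + 2 + 16) - 244) = -345*(40 - 244) = -345*(-204) = 70380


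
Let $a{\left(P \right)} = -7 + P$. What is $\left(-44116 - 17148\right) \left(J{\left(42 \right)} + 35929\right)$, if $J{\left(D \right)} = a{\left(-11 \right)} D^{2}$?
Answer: $-255899728$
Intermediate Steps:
$J{\left(D \right)} = - 18 D^{2}$ ($J{\left(D \right)} = \left(-7 - 11\right) D^{2} = - 18 D^{2}$)
$\left(-44116 - 17148\right) \left(J{\left(42 \right)} + 35929\right) = \left(-44116 - 17148\right) \left(- 18 \cdot 42^{2} + 35929\right) = - 61264 \left(\left(-18\right) 1764 + 35929\right) = - 61264 \left(-31752 + 35929\right) = \left(-61264\right) 4177 = -255899728$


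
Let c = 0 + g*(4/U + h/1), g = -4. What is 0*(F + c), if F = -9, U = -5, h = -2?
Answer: 0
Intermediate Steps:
c = 56/5 (c = 0 - 4*(4/(-5) - 2/1) = 0 - 4*(4*(-⅕) - 2*1) = 0 - 4*(-⅘ - 2) = 0 - 4*(-14/5) = 0 + 56/5 = 56/5 ≈ 11.200)
0*(F + c) = 0*(-9 + 56/5) = 0*(11/5) = 0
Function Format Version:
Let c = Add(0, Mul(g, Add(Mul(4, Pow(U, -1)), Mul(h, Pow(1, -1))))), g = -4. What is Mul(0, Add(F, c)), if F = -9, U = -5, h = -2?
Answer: 0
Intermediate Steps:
c = Rational(56, 5) (c = Add(0, Mul(-4, Add(Mul(4, Pow(-5, -1)), Mul(-2, Pow(1, -1))))) = Add(0, Mul(-4, Add(Mul(4, Rational(-1, 5)), Mul(-2, 1)))) = Add(0, Mul(-4, Add(Rational(-4, 5), -2))) = Add(0, Mul(-4, Rational(-14, 5))) = Add(0, Rational(56, 5)) = Rational(56, 5) ≈ 11.200)
Mul(0, Add(F, c)) = Mul(0, Add(-9, Rational(56, 5))) = Mul(0, Rational(11, 5)) = 0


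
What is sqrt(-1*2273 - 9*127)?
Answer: 2*I*sqrt(854) ≈ 58.447*I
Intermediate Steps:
sqrt(-1*2273 - 9*127) = sqrt(-2273 - 1143) = sqrt(-3416) = 2*I*sqrt(854)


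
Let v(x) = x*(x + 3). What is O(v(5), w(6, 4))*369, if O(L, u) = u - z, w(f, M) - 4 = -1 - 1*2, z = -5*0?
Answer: 369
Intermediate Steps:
z = 0
w(f, M) = 1 (w(f, M) = 4 + (-1 - 1*2) = 4 + (-1 - 2) = 4 - 3 = 1)
v(x) = x*(3 + x)
O(L, u) = u (O(L, u) = u - 1*0 = u + 0 = u)
O(v(5), w(6, 4))*369 = 1*369 = 369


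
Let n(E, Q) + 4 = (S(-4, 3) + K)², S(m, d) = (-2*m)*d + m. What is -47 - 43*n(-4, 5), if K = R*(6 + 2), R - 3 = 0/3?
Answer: -83123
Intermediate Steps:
R = 3 (R = 3 + 0/3 = 3 + 0*(⅓) = 3 + 0 = 3)
S(m, d) = m - 2*d*m (S(m, d) = -2*d*m + m = m - 2*d*m)
K = 24 (K = 3*(6 + 2) = 3*8 = 24)
n(E, Q) = 1932 (n(E, Q) = -4 + (-4*(1 - 2*3) + 24)² = -4 + (-4*(1 - 6) + 24)² = -4 + (-4*(-5) + 24)² = -4 + (20 + 24)² = -4 + 44² = -4 + 1936 = 1932)
-47 - 43*n(-4, 5) = -47 - 43*1932 = -47 - 83076 = -83123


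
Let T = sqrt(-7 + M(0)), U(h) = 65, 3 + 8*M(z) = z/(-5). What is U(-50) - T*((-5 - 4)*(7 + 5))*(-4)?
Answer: 65 - 108*I*sqrt(118) ≈ 65.0 - 1173.2*I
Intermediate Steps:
M(z) = -3/8 - z/40 (M(z) = -3/8 + (z/(-5))/8 = -3/8 + (z*(-1/5))/8 = -3/8 + (-z/5)/8 = -3/8 - z/40)
T = I*sqrt(118)/4 (T = sqrt(-7 + (-3/8 - 1/40*0)) = sqrt(-7 + (-3/8 + 0)) = sqrt(-7 - 3/8) = sqrt(-59/8) = I*sqrt(118)/4 ≈ 2.7157*I)
U(-50) - T*((-5 - 4)*(7 + 5))*(-4) = 65 - (I*sqrt(118)/4)*((-5 - 4)*(7 + 5))*(-4) = 65 - (I*sqrt(118)/4)*(-9*12)*(-4) = 65 - (I*sqrt(118)/4)*(-108)*(-4) = 65 - (-27*I*sqrt(118))*(-4) = 65 - 108*I*sqrt(118)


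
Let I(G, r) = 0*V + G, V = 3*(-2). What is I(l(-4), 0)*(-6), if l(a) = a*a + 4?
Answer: -120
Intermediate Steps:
V = -6
l(a) = 4 + a² (l(a) = a² + 4 = 4 + a²)
I(G, r) = G (I(G, r) = 0*(-6) + G = 0 + G = G)
I(l(-4), 0)*(-6) = (4 + (-4)²)*(-6) = (4 + 16)*(-6) = 20*(-6) = -120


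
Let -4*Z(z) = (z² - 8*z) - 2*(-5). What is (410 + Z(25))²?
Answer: 1452025/16 ≈ 90752.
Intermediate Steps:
Z(z) = -5/2 + 2*z - z²/4 (Z(z) = -((z² - 8*z) - 2*(-5))/4 = -((z² - 8*z) + 10)/4 = -(10 + z² - 8*z)/4 = -5/2 + 2*z - z²/4)
(410 + Z(25))² = (410 + (-5/2 + 2*25 - ¼*25²))² = (410 + (-5/2 + 50 - ¼*625))² = (410 + (-5/2 + 50 - 625/4))² = (410 - 435/4)² = (1205/4)² = 1452025/16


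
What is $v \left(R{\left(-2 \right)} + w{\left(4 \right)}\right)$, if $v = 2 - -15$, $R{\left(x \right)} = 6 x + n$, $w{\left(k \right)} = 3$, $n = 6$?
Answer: $-51$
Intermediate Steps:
$R{\left(x \right)} = 6 + 6 x$ ($R{\left(x \right)} = 6 x + 6 = 6 + 6 x$)
$v = 17$ ($v = 2 + 15 = 17$)
$v \left(R{\left(-2 \right)} + w{\left(4 \right)}\right) = 17 \left(\left(6 + 6 \left(-2\right)\right) + 3\right) = 17 \left(\left(6 - 12\right) + 3\right) = 17 \left(-6 + 3\right) = 17 \left(-3\right) = -51$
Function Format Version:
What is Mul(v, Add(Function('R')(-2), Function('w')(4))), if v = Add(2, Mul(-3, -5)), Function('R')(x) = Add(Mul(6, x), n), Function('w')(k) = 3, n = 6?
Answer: -51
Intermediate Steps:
Function('R')(x) = Add(6, Mul(6, x)) (Function('R')(x) = Add(Mul(6, x), 6) = Add(6, Mul(6, x)))
v = 17 (v = Add(2, 15) = 17)
Mul(v, Add(Function('R')(-2), Function('w')(4))) = Mul(17, Add(Add(6, Mul(6, -2)), 3)) = Mul(17, Add(Add(6, -12), 3)) = Mul(17, Add(-6, 3)) = Mul(17, -3) = -51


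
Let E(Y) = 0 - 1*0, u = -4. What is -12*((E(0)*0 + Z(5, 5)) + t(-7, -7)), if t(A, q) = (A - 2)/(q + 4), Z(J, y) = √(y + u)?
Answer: -48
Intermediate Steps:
Z(J, y) = √(-4 + y) (Z(J, y) = √(y - 4) = √(-4 + y))
E(Y) = 0 (E(Y) = 0 + 0 = 0)
t(A, q) = (-2 + A)/(4 + q)
-12*((E(0)*0 + Z(5, 5)) + t(-7, -7)) = -12*((0*0 + √(-4 + 5)) + (-2 - 7)/(4 - 7)) = -12*((0 + √1) - 9/(-3)) = -12*((0 + 1) - ⅓*(-9)) = -12*(1 + 3) = -12*4 = -48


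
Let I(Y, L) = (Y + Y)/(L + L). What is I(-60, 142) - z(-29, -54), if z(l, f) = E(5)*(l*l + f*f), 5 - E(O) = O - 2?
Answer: -533524/71 ≈ -7514.4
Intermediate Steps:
E(O) = 7 - O (E(O) = 5 - (O - 2) = 5 - (-2 + O) = 5 + (2 - O) = 7 - O)
z(l, f) = 2*f² + 2*l² (z(l, f) = (7 - 1*5)*(l*l + f*f) = (7 - 5)*(l² + f²) = 2*(f² + l²) = 2*f² + 2*l²)
I(Y, L) = Y/L (I(Y, L) = (2*Y)/((2*L)) = (2*Y)*(1/(2*L)) = Y/L)
I(-60, 142) - z(-29, -54) = -60/142 - (2*(-54)² + 2*(-29)²) = -60*1/142 - (2*2916 + 2*841) = -30/71 - (5832 + 1682) = -30/71 - 1*7514 = -30/71 - 7514 = -533524/71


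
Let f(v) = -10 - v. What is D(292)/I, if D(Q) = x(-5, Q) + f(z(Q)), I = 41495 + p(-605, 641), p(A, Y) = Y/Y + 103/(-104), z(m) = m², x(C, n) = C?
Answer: -8869016/4315481 ≈ -2.0552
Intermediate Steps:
p(A, Y) = 1/104 (p(A, Y) = 1 + 103*(-1/104) = 1 - 103/104 = 1/104)
I = 4315481/104 (I = 41495 + 1/104 = 4315481/104 ≈ 41495.)
D(Q) = -15 - Q² (D(Q) = -5 + (-10 - Q²) = -15 - Q²)
D(292)/I = (-15 - 1*292²)/(4315481/104) = (-15 - 1*85264)*(104/4315481) = (-15 - 85264)*(104/4315481) = -85279*104/4315481 = -8869016/4315481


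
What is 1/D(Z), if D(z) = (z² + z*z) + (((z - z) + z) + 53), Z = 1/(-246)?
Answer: 15129/801776 ≈ 0.018869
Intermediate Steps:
Z = -1/246 ≈ -0.0040650
D(z) = 53 + z + 2*z² (D(z) = (z² + z²) + ((0 + z) + 53) = 2*z² + (z + 53) = 2*z² + (53 + z) = 53 + z + 2*z²)
1/D(Z) = 1/(53 - 1/246 + 2*(-1/246)²) = 1/(53 - 1/246 + 2*(1/60516)) = 1/(53 - 1/246 + 1/30258) = 1/(801776/15129) = 15129/801776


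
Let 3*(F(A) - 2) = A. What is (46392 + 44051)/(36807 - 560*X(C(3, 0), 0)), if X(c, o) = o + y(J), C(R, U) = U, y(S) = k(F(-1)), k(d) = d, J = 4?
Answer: 271329/107621 ≈ 2.5212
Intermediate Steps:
F(A) = 2 + A/3
y(S) = 5/3 (y(S) = 2 + (1/3)*(-1) = 2 - 1/3 = 5/3)
X(c, o) = 5/3 + o (X(c, o) = o + 5/3 = 5/3 + o)
(46392 + 44051)/(36807 - 560*X(C(3, 0), 0)) = (46392 + 44051)/(36807 - 560*(5/3 + 0)) = 90443/(36807 - 560*5/3) = 90443/(36807 - 2800/3) = 90443/(107621/3) = 90443*(3/107621) = 271329/107621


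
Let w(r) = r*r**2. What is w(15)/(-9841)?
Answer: -3375/9841 ≈ -0.34295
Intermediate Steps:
w(r) = r**3
w(15)/(-9841) = 15**3/(-9841) = 3375*(-1/9841) = -3375/9841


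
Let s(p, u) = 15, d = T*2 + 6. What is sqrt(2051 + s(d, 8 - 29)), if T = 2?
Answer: sqrt(2066) ≈ 45.453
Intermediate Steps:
d = 10 (d = 2*2 + 6 = 4 + 6 = 10)
sqrt(2051 + s(d, 8 - 29)) = sqrt(2051 + 15) = sqrt(2066)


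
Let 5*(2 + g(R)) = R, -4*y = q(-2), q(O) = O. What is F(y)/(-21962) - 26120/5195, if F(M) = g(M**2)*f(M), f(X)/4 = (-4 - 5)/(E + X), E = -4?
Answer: -2007401351/399324065 ≈ -5.0270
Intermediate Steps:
y = 1/2 (y = -1/4*(-2) = 1/2 ≈ 0.50000)
g(R) = -2 + R/5
f(X) = -36/(-4 + X) (f(X) = 4*((-4 - 5)/(-4 + X)) = 4*(-9/(-4 + X)) = -36/(-4 + X))
F(M) = -36*(-2 + M**2/5)/(-4 + M) (F(M) = (-2 + M**2/5)*(-36/(-4 + M)) = -36*(-2 + M**2/5)/(-4 + M))
F(y)/(-21962) - 26120/5195 = (36*(10 - (1/2)**2)/(5*(-4 + 1/2)))/(-21962) - 26120/5195 = (36*(10 - 1*1/4)/(5*(-7/2)))*(-1/21962) - 26120*1/5195 = ((36/5)*(-2/7)*(10 - 1/4))*(-1/21962) - 5224/1039 = ((36/5)*(-2/7)*(39/4))*(-1/21962) - 5224/1039 = -702/35*(-1/21962) - 5224/1039 = 351/384335 - 5224/1039 = -2007401351/399324065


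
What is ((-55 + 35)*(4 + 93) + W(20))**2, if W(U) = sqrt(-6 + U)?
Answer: (-1940 + sqrt(14))**2 ≈ 3.7491e+6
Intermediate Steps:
((-55 + 35)*(4 + 93) + W(20))**2 = ((-55 + 35)*(4 + 93) + sqrt(-6 + 20))**2 = (-20*97 + sqrt(14))**2 = (-1940 + sqrt(14))**2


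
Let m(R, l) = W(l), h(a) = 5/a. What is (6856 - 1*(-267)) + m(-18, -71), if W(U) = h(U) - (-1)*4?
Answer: 506012/71 ≈ 7126.9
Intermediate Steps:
W(U) = 4 + 5/U (W(U) = 5/U - (-1)*4 = 5/U - 1*(-4) = 5/U + 4 = 4 + 5/U)
m(R, l) = 4 + 5/l
(6856 - 1*(-267)) + m(-18, -71) = (6856 - 1*(-267)) + (4 + 5/(-71)) = (6856 + 267) + (4 + 5*(-1/71)) = 7123 + (4 - 5/71) = 7123 + 279/71 = 506012/71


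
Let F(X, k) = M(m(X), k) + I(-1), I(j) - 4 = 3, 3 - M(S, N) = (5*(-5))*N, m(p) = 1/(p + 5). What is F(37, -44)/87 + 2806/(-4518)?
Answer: -861457/65511 ≈ -13.150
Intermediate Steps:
m(p) = 1/(5 + p)
M(S, N) = 3 + 25*N (M(S, N) = 3 - 5*(-5)*N = 3 - (-25)*N = 3 + 25*N)
I(j) = 7 (I(j) = 4 + 3 = 7)
F(X, k) = 10 + 25*k (F(X, k) = (3 + 25*k) + 7 = 10 + 25*k)
F(37, -44)/87 + 2806/(-4518) = (10 + 25*(-44))/87 + 2806/(-4518) = (10 - 1100)*(1/87) + 2806*(-1/4518) = -1090*1/87 - 1403/2259 = -1090/87 - 1403/2259 = -861457/65511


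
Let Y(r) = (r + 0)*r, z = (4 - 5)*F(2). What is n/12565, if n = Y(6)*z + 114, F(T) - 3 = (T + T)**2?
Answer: -114/2513 ≈ -0.045364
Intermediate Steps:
F(T) = 3 + 4*T**2 (F(T) = 3 + (T + T)**2 = 3 + (2*T)**2 = 3 + 4*T**2)
z = -19 (z = (4 - 5)*(3 + 4*2**2) = -(3 + 4*4) = -(3 + 16) = -1*19 = -19)
Y(r) = r**2 (Y(r) = r*r = r**2)
n = -570 (n = 6**2*(-19) + 114 = 36*(-19) + 114 = -684 + 114 = -570)
n/12565 = -570/12565 = -570*1/12565 = -114/2513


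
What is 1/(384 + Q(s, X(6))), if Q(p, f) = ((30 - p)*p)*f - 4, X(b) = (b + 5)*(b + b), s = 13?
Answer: 1/29552 ≈ 3.3839e-5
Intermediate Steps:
X(b) = 2*b*(5 + b) (X(b) = (5 + b)*(2*b) = 2*b*(5 + b))
Q(p, f) = -4 + f*p*(30 - p) (Q(p, f) = (p*(30 - p))*f - 4 = f*p*(30 - p) - 4 = -4 + f*p*(30 - p))
1/(384 + Q(s, X(6))) = 1/(384 + (-4 - 1*2*6*(5 + 6)*13² + 30*(2*6*(5 + 6))*13)) = 1/(384 + (-4 - 1*2*6*11*169 + 30*(2*6*11)*13)) = 1/(384 + (-4 - 1*132*169 + 30*132*13)) = 1/(384 + (-4 - 22308 + 51480)) = 1/(384 + 29168) = 1/29552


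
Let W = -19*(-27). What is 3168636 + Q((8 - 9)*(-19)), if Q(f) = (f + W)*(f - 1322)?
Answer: 2475440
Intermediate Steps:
W = 513
Q(f) = (-1322 + f)*(513 + f) (Q(f) = (f + 513)*(f - 1322) = (513 + f)*(-1322 + f) = (-1322 + f)*(513 + f))
3168636 + Q((8 - 9)*(-19)) = 3168636 + (-678186 + ((8 - 9)*(-19))**2 - 809*(8 - 9)*(-19)) = 3168636 + (-678186 + (-1*(-19))**2 - (-809)*(-19)) = 3168636 + (-678186 + 19**2 - 809*19) = 3168636 + (-678186 + 361 - 15371) = 3168636 - 693196 = 2475440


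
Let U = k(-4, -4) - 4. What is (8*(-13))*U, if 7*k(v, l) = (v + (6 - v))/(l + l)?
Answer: 2990/7 ≈ 427.14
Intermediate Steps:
k(v, l) = 3/(7*l) (k(v, l) = ((v + (6 - v))/(l + l))/7 = (6/((2*l)))/7 = (6*(1/(2*l)))/7 = (3/l)/7 = 3/(7*l))
U = -115/28 (U = (3/7)/(-4) - 4 = (3/7)*(-1/4) - 4 = -3/28 - 4 = -115/28 ≈ -4.1071)
(8*(-13))*U = (8*(-13))*(-115/28) = -104*(-115/28) = 2990/7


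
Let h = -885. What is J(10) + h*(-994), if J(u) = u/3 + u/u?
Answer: 2639083/3 ≈ 8.7969e+5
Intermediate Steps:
J(u) = 1 + u/3 (J(u) = u*(⅓) + 1 = u/3 + 1 = 1 + u/3)
J(10) + h*(-994) = (1 + (⅓)*10) - 885*(-994) = (1 + 10/3) + 879690 = 13/3 + 879690 = 2639083/3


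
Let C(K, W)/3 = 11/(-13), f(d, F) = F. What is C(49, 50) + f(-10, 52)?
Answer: 643/13 ≈ 49.462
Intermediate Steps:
C(K, W) = -33/13 (C(K, W) = 3*(11/(-13)) = 3*(11*(-1/13)) = 3*(-11/13) = -33/13)
C(49, 50) + f(-10, 52) = -33/13 + 52 = 643/13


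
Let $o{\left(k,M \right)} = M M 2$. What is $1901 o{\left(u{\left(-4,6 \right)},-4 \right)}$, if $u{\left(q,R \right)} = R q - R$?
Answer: $60832$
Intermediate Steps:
$u{\left(q,R \right)} = - R + R q$
$o{\left(k,M \right)} = 2 M^{2}$ ($o{\left(k,M \right)} = M^{2} \cdot 2 = 2 M^{2}$)
$1901 o{\left(u{\left(-4,6 \right)},-4 \right)} = 1901 \cdot 2 \left(-4\right)^{2} = 1901 \cdot 2 \cdot 16 = 1901 \cdot 32 = 60832$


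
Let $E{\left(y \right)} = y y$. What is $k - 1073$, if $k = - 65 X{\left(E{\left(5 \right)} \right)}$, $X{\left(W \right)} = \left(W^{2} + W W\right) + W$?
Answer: $-83948$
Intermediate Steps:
$E{\left(y \right)} = y^{2}$
$X{\left(W \right)} = W + 2 W^{2}$ ($X{\left(W \right)} = \left(W^{2} + W^{2}\right) + W = 2 W^{2} + W = W + 2 W^{2}$)
$k = -82875$ ($k = - 65 \cdot 5^{2} \left(1 + 2 \cdot 5^{2}\right) = - 65 \cdot 25 \left(1 + 2 \cdot 25\right) = - 65 \cdot 25 \left(1 + 50\right) = - 65 \cdot 25 \cdot 51 = \left(-65\right) 1275 = -82875$)
$k - 1073 = -82875 - 1073 = -83948$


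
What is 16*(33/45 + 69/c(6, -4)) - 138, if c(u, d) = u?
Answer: 866/15 ≈ 57.733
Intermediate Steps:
16*(33/45 + 69/c(6, -4)) - 138 = 16*(33/45 + 69/6) - 138 = 16*(33*(1/45) + 69*(⅙)) - 138 = 16*(11/15 + 23/2) - 138 = 16*(367/30) - 138 = 2936/15 - 138 = 866/15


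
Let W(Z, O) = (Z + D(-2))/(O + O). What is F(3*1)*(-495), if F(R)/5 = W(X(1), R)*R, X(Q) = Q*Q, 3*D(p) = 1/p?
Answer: -4125/4 ≈ -1031.3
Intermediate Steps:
D(p) = 1/(3*p)
X(Q) = Q²
W(Z, O) = (-⅙ + Z)/(2*O) (W(Z, O) = (Z + (⅓)/(-2))/(O + O) = (Z + (⅓)*(-½))/((2*O)) = (Z - ⅙)*(1/(2*O)) = (-⅙ + Z)*(1/(2*O)) = (-⅙ + Z)/(2*O))
F(R) = 25/12 (F(R) = 5*(((-1 + 6*1²)/(12*R))*R) = 5*(((-1 + 6*1)/(12*R))*R) = 5*(((-1 + 6)/(12*R))*R) = 5*(((1/12)*5/R)*R) = 5*((5/(12*R))*R) = 5*(5/12) = 25/12)
F(3*1)*(-495) = (25/12)*(-495) = -4125/4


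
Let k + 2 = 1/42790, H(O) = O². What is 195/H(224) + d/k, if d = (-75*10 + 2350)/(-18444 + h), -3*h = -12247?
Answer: 314992782255/5285928653824 ≈ 0.059591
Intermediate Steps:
h = 12247/3 (h = -⅓*(-12247) = 12247/3 ≈ 4082.3)
d = -960/8617 (d = (-75*10 + 2350)/(-18444 + 12247/3) = (-750 + 2350)/(-43085/3) = 1600*(-3/43085) = -960/8617 ≈ -0.11141)
k = -85579/42790 (k = -2 + 1/42790 = -85579/42790 ≈ -2.0000)
195/H(224) + d/k = 195/(224²) - 960/(8617*(-85579/42790)) = 195/50176 - 960/8617*(-42790/85579) = 195*(1/50176) + 41078400/737434243 = 195/50176 + 41078400/737434243 = 314992782255/5285928653824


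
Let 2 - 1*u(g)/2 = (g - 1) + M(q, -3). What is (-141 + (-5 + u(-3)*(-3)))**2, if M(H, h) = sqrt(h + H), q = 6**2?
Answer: 34312 - 2184*sqrt(33) ≈ 21766.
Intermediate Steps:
q = 36
M(H, h) = sqrt(H + h)
u(g) = 6 - 2*g - 2*sqrt(33) (u(g) = 4 - 2*((g - 1) + sqrt(36 - 3)) = 4 - 2*((-1 + g) + sqrt(33)) = 4 - 2*(-1 + g + sqrt(33)) = 4 + (2 - 2*g - 2*sqrt(33)) = 6 - 2*g - 2*sqrt(33))
(-141 + (-5 + u(-3)*(-3)))**2 = (-141 + (-5 + (6 - 2*(-3) - 2*sqrt(33))*(-3)))**2 = (-141 + (-5 + (6 + 6 - 2*sqrt(33))*(-3)))**2 = (-141 + (-5 + (12 - 2*sqrt(33))*(-3)))**2 = (-141 + (-5 + (-36 + 6*sqrt(33))))**2 = (-141 + (-41 + 6*sqrt(33)))**2 = (-182 + 6*sqrt(33))**2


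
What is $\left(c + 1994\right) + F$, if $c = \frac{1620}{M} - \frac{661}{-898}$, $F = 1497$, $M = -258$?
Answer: $\frac{134587437}{38614} \approx 3485.5$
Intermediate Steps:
$c = - \frac{214037}{38614}$ ($c = \frac{1620}{-258} - \frac{661}{-898} = 1620 \left(- \frac{1}{258}\right) - - \frac{661}{898} = - \frac{270}{43} + \frac{661}{898} = - \frac{214037}{38614} \approx -5.543$)
$\left(c + 1994\right) + F = \left(- \frac{214037}{38614} + 1994\right) + 1497 = \frac{76782279}{38614} + 1497 = \frac{134587437}{38614}$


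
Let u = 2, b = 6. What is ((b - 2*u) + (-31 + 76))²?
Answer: 2209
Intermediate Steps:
((b - 2*u) + (-31 + 76))² = ((6 - 2*2) + (-31 + 76))² = ((6 - 4) + 45)² = (2 + 45)² = 47² = 2209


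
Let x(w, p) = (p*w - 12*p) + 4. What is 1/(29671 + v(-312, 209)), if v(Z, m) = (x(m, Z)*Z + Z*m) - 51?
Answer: 1/19139932 ≈ 5.2247e-8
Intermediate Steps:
x(w, p) = 4 - 12*p + p*w (x(w, p) = (-12*p + p*w) + 4 = 4 - 12*p + p*w)
v(Z, m) = -51 + Z*m + Z*(4 - 12*Z + Z*m) (v(Z, m) = ((4 - 12*Z + Z*m)*Z + Z*m) - 51 = (Z*(4 - 12*Z + Z*m) + Z*m) - 51 = (Z*m + Z*(4 - 12*Z + Z*m)) - 51 = -51 + Z*m + Z*(4 - 12*Z + Z*m))
1/(29671 + v(-312, 209)) = 1/(29671 + (-51 - 312*209 - 312*(4 - 12*(-312) - 312*209))) = 1/(29671 + (-51 - 65208 - 312*(4 + 3744 - 65208))) = 1/(29671 + (-51 - 65208 - 312*(-61460))) = 1/(29671 + (-51 - 65208 + 19175520)) = 1/(29671 + 19110261) = 1/19139932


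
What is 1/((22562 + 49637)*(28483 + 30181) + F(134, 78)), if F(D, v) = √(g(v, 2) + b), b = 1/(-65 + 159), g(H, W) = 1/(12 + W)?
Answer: 1393473622744/5902032636119415301157 - 3*√987/5902032636119415301157 ≈ 2.3610e-10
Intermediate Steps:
b = 1/94 ≈ 0.010638
F(D, v) = 3*√987/329 (F(D, v) = √(1/(12 + 2) + 1/94) = √(1/14 + 1/94) = √(27/329) = 3*√987/329)
1/((22562 + 49637)*(28483 + 30181) + F(134, 78)) = 1/((22562 + 49637)*(28483 + 30181) + 3*√987/329) = 1/(72199*58664 + 3*√987/329) = 1/(4235482136 + 3*√987/329)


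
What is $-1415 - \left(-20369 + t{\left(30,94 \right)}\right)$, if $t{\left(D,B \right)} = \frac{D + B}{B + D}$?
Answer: $18953$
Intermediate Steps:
$t{\left(D,B \right)} = 1$ ($t{\left(D,B \right)} = \frac{B + D}{B + D} = 1$)
$-1415 - \left(-20369 + t{\left(30,94 \right)}\right) = -1415 - \left(-20369 + 1\right) = -1415 - -20368 = -1415 + 20368 = 18953$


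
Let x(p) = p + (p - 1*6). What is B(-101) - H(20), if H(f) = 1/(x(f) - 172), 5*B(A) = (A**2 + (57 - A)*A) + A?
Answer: -808399/690 ≈ -1171.6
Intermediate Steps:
x(p) = -6 + 2*p (x(p) = p + (p - 6) = p + (-6 + p) = -6 + 2*p)
B(A) = A/5 + A**2/5 + A*(57 - A)/5 (B(A) = ((A**2 + (57 - A)*A) + A)/5 = ((A**2 + A*(57 - A)) + A)/5 = (A + A**2 + A*(57 - A))/5 = A/5 + A**2/5 + A*(57 - A)/5)
H(f) = 1/(-178 + 2*f) (H(f) = 1/((-6 + 2*f) - 172) = 1/(-178 + 2*f))
B(-101) - H(20) = (58/5)*(-101) - 1/(2*(-89 + 20)) = -5858/5 - 1/(2*(-69)) = -5858/5 - (-1)/(2*69) = -5858/5 - 1*(-1/138) = -5858/5 + 1/138 = -808399/690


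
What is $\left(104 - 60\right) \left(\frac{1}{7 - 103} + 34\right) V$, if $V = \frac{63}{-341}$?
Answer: $- \frac{68523}{248} \approx -276.3$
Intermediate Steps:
$V = - \frac{63}{341}$ ($V = 63 \left(- \frac{1}{341}\right) = - \frac{63}{341} \approx -0.18475$)
$\left(104 - 60\right) \left(\frac{1}{7 - 103} + 34\right) V = \left(104 - 60\right) \left(\frac{1}{7 - 103} + 34\right) \left(- \frac{63}{341}\right) = 44 \left(\frac{1}{-96} + 34\right) \left(- \frac{63}{341}\right) = 44 \left(- \frac{1}{96} + 34\right) \left(- \frac{63}{341}\right) = 44 \cdot \frac{3263}{96} \left(- \frac{63}{341}\right) = \frac{35893}{24} \left(- \frac{63}{341}\right) = - \frac{68523}{248}$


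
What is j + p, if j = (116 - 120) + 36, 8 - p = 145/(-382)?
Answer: 15425/382 ≈ 40.380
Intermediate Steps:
p = 3201/382 (p = 8 - 145/(-382) = 8 - 145*(-1)/382 = 8 - 1*(-145/382) = 8 + 145/382 = 3201/382 ≈ 8.3796)
j = 32 (j = -4 + 36 = 32)
j + p = 32 + 3201/382 = 15425/382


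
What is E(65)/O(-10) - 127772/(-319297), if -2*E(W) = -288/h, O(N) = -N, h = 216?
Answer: 2235877/4789455 ≈ 0.46683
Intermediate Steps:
E(W) = 2/3 (E(W) = -(-144)/216 = -1/2*(-4/3) = 2/3)
E(65)/O(-10) - 127772/(-319297) = 2/(3*((-1*(-10)))) - 127772/(-319297) = (2/3)/10 - 127772*(-1/319297) = (2/3)*(1/10) + 127772/319297 = 1/15 + 127772/319297 = 2235877/4789455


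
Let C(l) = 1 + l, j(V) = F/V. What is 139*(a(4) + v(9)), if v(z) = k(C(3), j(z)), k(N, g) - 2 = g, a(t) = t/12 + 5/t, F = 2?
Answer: 19043/36 ≈ 528.97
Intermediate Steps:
j(V) = 2/V
a(t) = 5/t + t/12 (a(t) = t*(1/12) + 5/t = t/12 + 5/t = 5/t + t/12)
k(N, g) = 2 + g
v(z) = 2 + 2/z
139*(a(4) + v(9)) = 139*((5/4 + (1/12)*4) + (2 + 2/9)) = 139*((5*(¼) + ⅓) + (2 + 2*(⅑))) = 139*((5/4 + ⅓) + (2 + 2/9)) = 139*(19/12 + 20/9) = 139*(137/36) = 19043/36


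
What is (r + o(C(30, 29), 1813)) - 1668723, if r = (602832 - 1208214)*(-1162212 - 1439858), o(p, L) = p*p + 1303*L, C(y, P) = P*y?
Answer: 1575247791256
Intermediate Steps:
o(p, L) = p² + 1303*L
r = 1575246340740 (r = -605382*(-2602070) = 1575246340740)
(r + o(C(30, 29), 1813)) - 1668723 = (1575246340740 + ((29*30)² + 1303*1813)) - 1668723 = (1575246340740 + (870² + 2362339)) - 1668723 = (1575246340740 + (756900 + 2362339)) - 1668723 = (1575246340740 + 3119239) - 1668723 = 1575249459979 - 1668723 = 1575247791256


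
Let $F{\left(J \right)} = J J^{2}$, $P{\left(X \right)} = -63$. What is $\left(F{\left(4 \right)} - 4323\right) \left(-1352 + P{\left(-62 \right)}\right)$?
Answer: $6026485$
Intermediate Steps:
$F{\left(J \right)} = J^{3}$
$\left(F{\left(4 \right)} - 4323\right) \left(-1352 + P{\left(-62 \right)}\right) = \left(4^{3} - 4323\right) \left(-1352 - 63\right) = \left(64 - 4323\right) \left(-1415\right) = \left(-4259\right) \left(-1415\right) = 6026485$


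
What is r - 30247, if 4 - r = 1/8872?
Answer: -268315897/8872 ≈ -30243.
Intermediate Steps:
r = 35487/8872 (r = 4 - 1/8872 = 35487/8872 ≈ 3.9999)
r - 30247 = 35487/8872 - 30247 = -268315897/8872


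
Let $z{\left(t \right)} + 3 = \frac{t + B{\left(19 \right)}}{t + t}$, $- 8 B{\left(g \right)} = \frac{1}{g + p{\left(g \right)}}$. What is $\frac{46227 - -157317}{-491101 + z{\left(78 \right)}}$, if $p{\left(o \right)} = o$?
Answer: $- \frac{9652870656}{23290092385} \approx -0.41446$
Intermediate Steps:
$B{\left(g \right)} = - \frac{1}{16 g}$ ($B{\left(g \right)} = - \frac{1}{8 \left(g + g\right)} = - \frac{1}{8 \cdot 2 g} = - \frac{\frac{1}{2} \frac{1}{g}}{8} = - \frac{1}{16 g}$)
$z{\left(t \right)} = -3 + \frac{- \frac{1}{304} + t}{2 t}$ ($z{\left(t \right)} = -3 + \frac{t - \frac{1}{16 \cdot 19}}{t + t} = -3 + \frac{t - \frac{1}{304}}{2 t} = -3 + \left(t - \frac{1}{304}\right) \frac{1}{2 t} = -3 + \left(- \frac{1}{304} + t\right) \frac{1}{2 t} = -3 + \frac{- \frac{1}{304} + t}{2 t}$)
$\frac{46227 - -157317}{-491101 + z{\left(78 \right)}} = \frac{46227 - -157317}{-491101 + \frac{-1 - 118560}{608 \cdot 78}} = \frac{46227 + 157317}{-491101 + \frac{1}{608} \cdot \frac{1}{78} \left(-1 - 118560\right)} = \frac{203544}{-491101 + \frac{1}{608} \cdot \frac{1}{78} \left(-118561\right)} = \frac{203544}{-491101 - \frac{118561}{47424}} = \frac{203544}{- \frac{23290092385}{47424}} = 203544 \left(- \frac{47424}{23290092385}\right) = - \frac{9652870656}{23290092385}$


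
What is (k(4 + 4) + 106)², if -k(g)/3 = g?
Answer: 6724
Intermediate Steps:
k(g) = -3*g
(k(4 + 4) + 106)² = (-3*(4 + 4) + 106)² = (-3*8 + 106)² = (-24 + 106)² = 82² = 6724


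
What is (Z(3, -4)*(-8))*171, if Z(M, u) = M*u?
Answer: 16416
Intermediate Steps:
(Z(3, -4)*(-8))*171 = ((3*(-4))*(-8))*171 = -12*(-8)*171 = 96*171 = 16416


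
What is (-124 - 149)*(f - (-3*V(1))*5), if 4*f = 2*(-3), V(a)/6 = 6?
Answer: -294021/2 ≈ -1.4701e+5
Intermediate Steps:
V(a) = 36 (V(a) = 6*6 = 36)
f = -3/2 (f = (2*(-3))/4 = (1/4)*(-6) = -3/2 ≈ -1.5000)
(-124 - 149)*(f - (-3*V(1))*5) = (-124 - 149)*(-3/2 - (-3*36)*5) = -273*(-3/2 - (-108)*5) = -273*(-3/2 - 1*(-540)) = -273*(-3/2 + 540) = -273*1077/2 = -294021/2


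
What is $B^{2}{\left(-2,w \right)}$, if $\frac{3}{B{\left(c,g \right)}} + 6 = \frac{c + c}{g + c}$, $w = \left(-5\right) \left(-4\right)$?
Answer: $\frac{729}{3136} \approx 0.23246$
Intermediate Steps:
$w = 20$
$B{\left(c,g \right)} = \frac{3}{-6 + \frac{2 c}{c + g}}$ ($B{\left(c,g \right)} = \frac{3}{-6 + \frac{c + c}{g + c}} = \frac{3}{-6 + \frac{2 c}{c + g}}$)
$B^{2}{\left(-2,w \right)} = \left(\frac{3 \left(\left(-1\right) \left(-2\right) - 20\right)}{2 \left(2 \left(-2\right) + 3 \cdot 20\right)}\right)^{2} = \left(\frac{3 \left(2 - 20\right)}{2 \left(-4 + 60\right)}\right)^{2} = \left(\frac{3}{2} \cdot \frac{1}{56} \left(-18\right)\right)^{2} = \left(- \frac{27}{56}\right)^{2} = \frac{729}{3136}$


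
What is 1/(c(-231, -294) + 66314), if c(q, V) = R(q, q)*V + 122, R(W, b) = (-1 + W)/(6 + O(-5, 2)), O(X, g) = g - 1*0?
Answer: 1/74962 ≈ 1.3340e-5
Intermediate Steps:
O(X, g) = g (O(X, g) = g + 0 = g)
R(W, b) = -1/8 + W/8 (R(W, b) = (-1 + W)/(6 + 2) = (-1 + W)/8 = (-1 + W)*(1/8) = -1/8 + W/8)
c(q, V) = 122 + V*(-1/8 + q/8) (c(q, V) = (-1/8 + q/8)*V + 122 = V*(-1/8 + q/8) + 122 = 122 + V*(-1/8 + q/8))
1/(c(-231, -294) + 66314) = 1/((122 + (1/8)*(-294)*(-1 - 231)) + 66314) = 1/((122 + (1/8)*(-294)*(-232)) + 66314) = 1/((122 + 8526) + 66314) = 1/(8648 + 66314) = 1/74962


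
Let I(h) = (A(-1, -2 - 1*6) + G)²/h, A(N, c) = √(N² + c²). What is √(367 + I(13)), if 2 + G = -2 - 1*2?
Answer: 2*√(15834 - 39*√65)/13 ≈ 19.166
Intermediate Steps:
G = -6 (G = -2 + (-2 - 1*2) = -2 + (-2 - 2) = -2 - 4 = -6)
I(h) = (-6 + √65)²/h (I(h) = (√((-1)² + (-2 - 1*6)²) - 6)²/h = (√(1 + (-2 - 6)²) - 6)²/h = (√(1 + (-8)²) - 6)²/h = (√(1 + 64) - 6)²/h = (√65 - 6)²/h = (-6 + √65)²/h)
√(367 + I(13)) = √(367 + (6 - √65)²/13)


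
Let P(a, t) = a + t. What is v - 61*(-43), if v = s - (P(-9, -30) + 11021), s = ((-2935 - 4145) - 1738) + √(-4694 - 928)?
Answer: -17177 + I*√5622 ≈ -17177.0 + 74.98*I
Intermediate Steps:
s = -8818 + I*√5622 (s = (-7080 - 1738) + √(-5622) = -8818 + I*√5622 ≈ -8818.0 + 74.98*I)
v = -19800 + I*√5622 (v = (-8818 + I*√5622) - ((-9 - 30) + 11021) = (-8818 + I*√5622) - (-39 + 11021) = (-8818 + I*√5622) - 1*10982 = (-8818 + I*√5622) - 10982 = -19800 + I*√5622 ≈ -19800.0 + 74.98*I)
v - 61*(-43) = (-19800 + I*√5622) - 61*(-43) = (-19800 + I*√5622) + 2623 = -17177 + I*√5622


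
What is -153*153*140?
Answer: -3277260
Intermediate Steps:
-153*153*140 = -23409*140 = -3277260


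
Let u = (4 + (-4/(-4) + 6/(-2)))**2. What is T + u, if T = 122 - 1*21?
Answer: 105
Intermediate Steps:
T = 101 (T = 122 - 21 = 101)
u = 4 (u = (4 + (-4*(-1/4) + 6*(-1/2)))**2 = (4 + (1 - 3))**2 = (4 - 2)**2 = 2**2 = 4)
T + u = 101 + 4 = 105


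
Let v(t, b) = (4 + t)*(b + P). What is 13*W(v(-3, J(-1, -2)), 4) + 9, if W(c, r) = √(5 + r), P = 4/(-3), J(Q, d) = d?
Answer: 48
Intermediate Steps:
P = -4/3 (P = 4*(-⅓) = -4/3 ≈ -1.3333)
v(t, b) = (4 + t)*(-4/3 + b) (v(t, b) = (4 + t)*(b - 4/3) = (4 + t)*(-4/3 + b))
13*W(v(-3, J(-1, -2)), 4) + 9 = 13*√(5 + 4) + 9 = 13*√9 + 9 = 13*3 + 9 = 39 + 9 = 48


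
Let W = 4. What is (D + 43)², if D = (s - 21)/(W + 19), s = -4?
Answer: 929296/529 ≈ 1756.7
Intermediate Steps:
D = -25/23 (D = (-4 - 21)/(4 + 19) = -25/23 ≈ -1.0870)
(D + 43)² = (-25/23 + 43)² = (964/23)² = 929296/529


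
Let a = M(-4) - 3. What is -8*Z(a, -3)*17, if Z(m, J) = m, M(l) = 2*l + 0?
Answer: 1496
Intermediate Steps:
M(l) = 2*l
a = -11 (a = 2*(-4) - 3 = -8 - 3 = -11)
-8*Z(a, -3)*17 = -8*(-11)*17 = 88*17 = 1496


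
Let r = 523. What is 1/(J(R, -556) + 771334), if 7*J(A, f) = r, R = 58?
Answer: 7/5399861 ≈ 1.2963e-6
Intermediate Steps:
J(A, f) = 523/7 (J(A, f) = (1/7)*523 = 523/7)
1/(J(R, -556) + 771334) = 1/(523/7 + 771334) = 1/(5399861/7) = 7/5399861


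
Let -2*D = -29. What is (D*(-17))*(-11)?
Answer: 5423/2 ≈ 2711.5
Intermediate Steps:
D = 29/2 (D = -½*(-29) = 29/2 ≈ 14.500)
(D*(-17))*(-11) = ((29/2)*(-17))*(-11) = -493/2*(-11) = 5423/2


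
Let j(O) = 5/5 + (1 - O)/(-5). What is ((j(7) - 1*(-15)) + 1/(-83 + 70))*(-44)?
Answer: -48972/65 ≈ -753.42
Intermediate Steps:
j(O) = ⅘ + O/5 (j(O) = 5*(⅕) + (1 - O)*(-⅕) = 1 + (-⅕ + O/5) = ⅘ + O/5)
((j(7) - 1*(-15)) + 1/(-83 + 70))*(-44) = (((⅘ + (⅕)*7) - 1*(-15)) + 1/(-83 + 70))*(-44) = (((⅘ + 7/5) + 15) + 1/(-13))*(-44) = ((11/5 + 15) - 1/13)*(-44) = (86/5 - 1/13)*(-44) = (1113/65)*(-44) = -48972/65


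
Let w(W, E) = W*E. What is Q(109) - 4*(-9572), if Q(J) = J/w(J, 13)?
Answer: 497745/13 ≈ 38288.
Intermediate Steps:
w(W, E) = E*W
Q(J) = 1/13 (Q(J) = J/((13*J)) = J*(1/(13*J)) = 1/13)
Q(109) - 4*(-9572) = 1/13 - 4*(-9572) = 1/13 - 1*(-38288) = 1/13 + 38288 = 497745/13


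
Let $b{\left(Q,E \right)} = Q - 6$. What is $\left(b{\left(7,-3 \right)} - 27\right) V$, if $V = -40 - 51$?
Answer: $2366$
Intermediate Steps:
$V = -91$ ($V = -40 - 51 = -91$)
$b{\left(Q,E \right)} = -6 + Q$
$\left(b{\left(7,-3 \right)} - 27\right) V = \left(\left(-6 + 7\right) - 27\right) \left(-91\right) = \left(1 - 27\right) \left(-91\right) = \left(-26\right) \left(-91\right) = 2366$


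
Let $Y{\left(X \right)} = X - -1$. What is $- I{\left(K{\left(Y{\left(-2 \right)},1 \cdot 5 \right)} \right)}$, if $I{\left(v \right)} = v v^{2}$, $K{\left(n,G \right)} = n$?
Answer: $1$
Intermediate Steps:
$Y{\left(X \right)} = 1 + X$ ($Y{\left(X \right)} = X + 1 = 1 + X$)
$I{\left(v \right)} = v^{3}$
$- I{\left(K{\left(Y{\left(-2 \right)},1 \cdot 5 \right)} \right)} = - \left(1 - 2\right)^{3} = - \left(-1\right)^{3} = \left(-1\right) \left(-1\right) = 1$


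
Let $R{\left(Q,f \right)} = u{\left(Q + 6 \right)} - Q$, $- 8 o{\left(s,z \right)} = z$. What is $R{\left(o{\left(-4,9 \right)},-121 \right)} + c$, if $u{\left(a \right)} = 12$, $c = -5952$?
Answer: $- \frac{47511}{8} \approx -5938.9$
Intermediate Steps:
$o{\left(s,z \right)} = - \frac{z}{8}$
$R{\left(Q,f \right)} = 12 - Q$
$R{\left(o{\left(-4,9 \right)},-121 \right)} + c = \left(12 - \left(- \frac{1}{8}\right) 9\right) - 5952 = \left(12 - - \frac{9}{8}\right) - 5952 = \left(12 + \frac{9}{8}\right) - 5952 = \frac{105}{8} - 5952 = - \frac{47511}{8}$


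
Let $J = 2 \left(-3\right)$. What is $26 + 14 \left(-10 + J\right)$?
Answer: $-198$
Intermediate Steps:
$J = -6$
$26 + 14 \left(-10 + J\right) = 26 + 14 \left(-10 - 6\right) = 26 + 14 \left(-16\right) = 26 - 224 = -198$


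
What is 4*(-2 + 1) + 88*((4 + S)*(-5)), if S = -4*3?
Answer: 3516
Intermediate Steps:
S = -12
4*(-2 + 1) + 88*((4 + S)*(-5)) = 4*(-2 + 1) + 88*((4 - 12)*(-5)) = 4*(-1) + 88*(-8*(-5)) = -4 + 88*40 = -4 + 3520 = 3516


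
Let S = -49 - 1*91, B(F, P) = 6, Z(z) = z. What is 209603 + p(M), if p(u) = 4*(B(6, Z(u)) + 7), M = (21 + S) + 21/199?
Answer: 209655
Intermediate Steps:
S = -140 (S = -49 - 91 = -140)
M = -23660/199 (M = (21 - 140) + 21/199 = -119 + 21*(1/199) = -119 + 21/199 = -23660/199 ≈ -118.89)
p(u) = 52 (p(u) = 4*(6 + 7) = 4*13 = 52)
209603 + p(M) = 209603 + 52 = 209655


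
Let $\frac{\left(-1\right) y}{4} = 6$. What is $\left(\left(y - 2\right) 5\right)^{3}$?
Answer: $-2197000$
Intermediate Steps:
$y = -24$ ($y = \left(-4\right) 6 = -24$)
$\left(\left(y - 2\right) 5\right)^{3} = \left(\left(-24 - 2\right) 5\right)^{3} = \left(\left(-26\right) 5\right)^{3} = \left(-130\right)^{3} = -2197000$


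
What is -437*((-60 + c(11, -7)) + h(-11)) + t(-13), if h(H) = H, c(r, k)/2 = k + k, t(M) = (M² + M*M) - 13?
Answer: 43588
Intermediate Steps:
t(M) = -13 + 2*M² (t(M) = (M² + M²) - 13 = 2*M² - 13 = -13 + 2*M²)
c(r, k) = 4*k (c(r, k) = 2*(k + k) = 2*(2*k) = 4*k)
-437*((-60 + c(11, -7)) + h(-11)) + t(-13) = -437*((-60 + 4*(-7)) - 11) + (-13 + 2*(-13)²) = -437*((-60 - 28) - 11) + (-13 + 2*169) = -437*(-88 - 11) + (-13 + 338) = -437*(-99) + 325 = 43263 + 325 = 43588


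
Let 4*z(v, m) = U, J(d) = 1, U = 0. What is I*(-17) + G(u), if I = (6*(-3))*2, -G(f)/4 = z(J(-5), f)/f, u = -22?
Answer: 612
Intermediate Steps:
z(v, m) = 0 (z(v, m) = (¼)*0 = 0)
G(f) = 0 (G(f) = -0/f = -4*0 = 0)
I = -36 (I = -18*2 = -36)
I*(-17) + G(u) = -36*(-17) + 0 = 612 + 0 = 612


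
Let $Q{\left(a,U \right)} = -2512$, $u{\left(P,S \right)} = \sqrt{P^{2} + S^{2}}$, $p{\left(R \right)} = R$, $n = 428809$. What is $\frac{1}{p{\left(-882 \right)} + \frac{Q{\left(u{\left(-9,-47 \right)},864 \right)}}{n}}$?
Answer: $- \frac{428809}{378212050} \approx -0.0011338$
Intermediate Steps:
$\frac{1}{p{\left(-882 \right)} + \frac{Q{\left(u{\left(-9,-47 \right)},864 \right)}}{n}} = \frac{1}{-882 - \frac{2512}{428809}} = \frac{1}{- \frac{378212050}{428809}} = - \frac{428809}{378212050}$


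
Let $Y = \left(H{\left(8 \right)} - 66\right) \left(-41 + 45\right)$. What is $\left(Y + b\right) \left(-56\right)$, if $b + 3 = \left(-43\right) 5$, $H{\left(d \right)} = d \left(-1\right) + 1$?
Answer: $28560$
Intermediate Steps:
$H{\left(d \right)} = 1 - d$ ($H{\left(d \right)} = - d + 1 = 1 - d$)
$b = -218$ ($b = -3 - 215 = -218$)
$Y = -292$ ($Y = \left(\left(1 - 8\right) - 66\right) \left(-41 + 45\right) = \left(\left(1 - 8\right) - 66\right) 4 = \left(-7 - 66\right) 4 = \left(-73\right) 4 = -292$)
$\left(Y + b\right) \left(-56\right) = \left(-292 - 218\right) \left(-56\right) = \left(-510\right) \left(-56\right) = 28560$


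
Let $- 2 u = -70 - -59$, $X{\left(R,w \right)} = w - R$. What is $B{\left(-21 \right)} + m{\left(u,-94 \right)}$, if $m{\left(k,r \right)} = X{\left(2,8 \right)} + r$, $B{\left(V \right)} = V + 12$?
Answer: $-97$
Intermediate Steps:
$B{\left(V \right)} = 12 + V$
$u = \frac{11}{2}$ ($u = - \frac{-70 - -59}{2} = - \frac{-70 + 59}{2} = \left(- \frac{1}{2}\right) \left(-11\right) = \frac{11}{2} \approx 5.5$)
$m{\left(k,r \right)} = 6 + r$ ($m{\left(k,r \right)} = \left(8 - 2\right) + r = 6 + r$)
$B{\left(-21 \right)} + m{\left(u,-94 \right)} = \left(12 - 21\right) + \left(6 - 94\right) = -9 - 88 = -97$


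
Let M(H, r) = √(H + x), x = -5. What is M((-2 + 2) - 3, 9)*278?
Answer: 556*I*√2 ≈ 786.3*I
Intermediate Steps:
M(H, r) = √(-5 + H) (M(H, r) = √(H - 5) = √(-5 + H))
M((-2 + 2) - 3, 9)*278 = √(-5 + ((-2 + 2) - 3))*278 = √(-5 + (0 - 3))*278 = √(-5 - 3)*278 = √(-8)*278 = (2*I*√2)*278 = 556*I*√2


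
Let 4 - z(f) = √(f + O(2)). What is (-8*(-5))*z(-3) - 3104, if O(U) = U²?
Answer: -2984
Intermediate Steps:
z(f) = 4 - √(4 + f) (z(f) = 4 - √(f + 2²) = 4 - √(f + 4) = 4 - √(4 + f))
(-8*(-5))*z(-3) - 3104 = (-8*(-5))*(4 - √(4 - 3)) - 3104 = 40*(4 - √1) - 3104 = 40*(4 - 1*1) - 3104 = 40*(4 - 1) - 3104 = 40*3 - 3104 = 120 - 3104 = -2984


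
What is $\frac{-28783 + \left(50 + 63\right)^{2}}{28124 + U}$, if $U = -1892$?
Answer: $- \frac{2669}{4372} \approx -0.61048$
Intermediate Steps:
$\frac{-28783 + \left(50 + 63\right)^{2}}{28124 + U} = \frac{-28783 + \left(50 + 63\right)^{2}}{28124 - 1892} = \frac{-28783 + 113^{2}}{26232} = \left(-28783 + 12769\right) \frac{1}{26232} = \left(-16014\right) \frac{1}{26232} = - \frac{2669}{4372}$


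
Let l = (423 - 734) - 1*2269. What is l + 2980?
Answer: 400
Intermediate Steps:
l = -2580 (l = -311 - 2269 = -2580)
l + 2980 = -2580 + 2980 = 400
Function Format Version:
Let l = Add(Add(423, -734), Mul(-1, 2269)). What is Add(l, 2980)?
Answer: 400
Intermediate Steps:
l = -2580 (l = Add(-311, -2269) = -2580)
Add(l, 2980) = Add(-2580, 2980) = 400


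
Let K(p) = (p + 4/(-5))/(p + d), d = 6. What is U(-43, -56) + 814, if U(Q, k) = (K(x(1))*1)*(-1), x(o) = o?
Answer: 28489/35 ≈ 813.97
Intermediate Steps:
K(p) = (-⅘ + p)/(6 + p) (K(p) = (p + 4/(-5))/(p + 6) = (p + 4*(-⅕))/(6 + p) = (p - ⅘)/(6 + p) = (-⅘ + p)/(6 + p))
U(Q, k) = -1/35 (U(Q, k) = (((-⅘ + 1)/(6 + 1))*1)*(-1) = (((⅕)/7)*1)*(-1) = (((⅐)*(⅕))*1)*(-1) = ((1/35)*1)*(-1) = (1/35)*(-1) = -1/35)
U(-43, -56) + 814 = -1/35 + 814 = 28489/35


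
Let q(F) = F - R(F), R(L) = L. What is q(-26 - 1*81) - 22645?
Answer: -22645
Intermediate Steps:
q(F) = 0 (q(F) = F - F = 0)
q(-26 - 1*81) - 22645 = 0 - 22645 = -22645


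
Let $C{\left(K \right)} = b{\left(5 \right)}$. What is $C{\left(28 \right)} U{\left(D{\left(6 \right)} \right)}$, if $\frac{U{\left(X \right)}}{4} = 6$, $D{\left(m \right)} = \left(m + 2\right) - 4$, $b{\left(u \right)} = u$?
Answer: $120$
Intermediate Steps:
$D{\left(m \right)} = -2 + m$ ($D{\left(m \right)} = \left(2 + m\right) - 4 = -2 + m$)
$C{\left(K \right)} = 5$
$U{\left(X \right)} = 24$ ($U{\left(X \right)} = 4 \cdot 6 = 24$)
$C{\left(28 \right)} U{\left(D{\left(6 \right)} \right)} = 5 \cdot 24 = 120$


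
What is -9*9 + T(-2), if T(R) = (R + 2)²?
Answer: -81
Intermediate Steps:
T(R) = (2 + R)²
-9*9 + T(-2) = -9*9 + (2 - 2)² = -81 + 0² = -81 + 0 = -81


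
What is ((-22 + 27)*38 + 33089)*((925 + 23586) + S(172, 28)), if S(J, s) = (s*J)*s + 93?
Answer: 5306403108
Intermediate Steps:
S(J, s) = 93 + J*s² (S(J, s) = (J*s)*s + 93 = J*s² + 93 = 93 + J*s²)
((-22 + 27)*38 + 33089)*((925 + 23586) + S(172, 28)) = ((-22 + 27)*38 + 33089)*((925 + 23586) + (93 + 172*28²)) = (5*38 + 33089)*(24511 + (93 + 172*784)) = (190 + 33089)*(24511 + (93 + 134848)) = 33279*(24511 + 134941) = 33279*159452 = 5306403108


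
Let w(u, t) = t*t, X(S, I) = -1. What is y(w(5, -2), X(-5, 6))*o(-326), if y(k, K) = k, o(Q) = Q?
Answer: -1304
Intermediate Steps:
w(u, t) = t²
y(w(5, -2), X(-5, 6))*o(-326) = (-2)²*(-326) = 4*(-326) = -1304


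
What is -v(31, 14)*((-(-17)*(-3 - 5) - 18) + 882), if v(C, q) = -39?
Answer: 28392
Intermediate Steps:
-v(31, 14)*((-(-17)*(-3 - 5) - 18) + 882) = -(-39)*((-(-17)*(-3 - 5) - 18) + 882) = -(-39)*((-(-17)*(-8) - 18) + 882) = -(-39)*((-17*8 - 18) + 882) = -(-39)*((-136 - 18) + 882) = -(-39)*(-154 + 882) = -(-39)*728 = -1*(-28392) = 28392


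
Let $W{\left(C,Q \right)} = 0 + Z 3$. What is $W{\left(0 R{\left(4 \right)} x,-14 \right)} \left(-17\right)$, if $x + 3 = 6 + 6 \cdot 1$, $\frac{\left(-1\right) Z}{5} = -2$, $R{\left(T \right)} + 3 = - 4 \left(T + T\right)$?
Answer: $-510$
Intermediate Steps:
$R{\left(T \right)} = -3 - 8 T$ ($R{\left(T \right)} = -3 - 4 \left(T + T\right) = -3 - 4 \cdot 2 T = -3 - 8 T$)
$Z = 10$ ($Z = \left(-5\right) \left(-2\right) = 10$)
$x = 9$ ($x = -3 + \left(6 + 6 \cdot 1\right) = -3 + \left(6 + 6\right) = -3 + 12 = 9$)
$W{\left(C,Q \right)} = 30$ ($W{\left(C,Q \right)} = 0 + 10 \cdot 3 = 0 + 30 = 30$)
$W{\left(0 R{\left(4 \right)} x,-14 \right)} \left(-17\right) = 30 \left(-17\right) = -510$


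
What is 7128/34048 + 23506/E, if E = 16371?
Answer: 114628097/69674976 ≈ 1.6452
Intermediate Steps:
7128/34048 + 23506/E = 7128/34048 + 23506/16371 = 7128*(1/34048) + 23506*(1/16371) = 891/4256 + 23506/16371 = 114628097/69674976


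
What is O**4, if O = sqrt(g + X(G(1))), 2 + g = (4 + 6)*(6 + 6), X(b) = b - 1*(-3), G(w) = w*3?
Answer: 15376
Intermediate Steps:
G(w) = 3*w
X(b) = 3 + b (X(b) = b + 3 = 3 + b)
g = 118 (g = -2 + (4 + 6)*(6 + 6) = -2 + 10*12 = -2 + 120 = 118)
O = 2*sqrt(31) (O = sqrt(118 + (3 + 3*1)) = sqrt(118 + (3 + 3)) = sqrt(118 + 6) = sqrt(124) = 2*sqrt(31) ≈ 11.136)
O**4 = (2*sqrt(31))**4 = 15376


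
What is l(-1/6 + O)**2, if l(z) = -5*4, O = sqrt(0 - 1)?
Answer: 400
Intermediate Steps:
O = I (O = sqrt(-1) = I ≈ 1.0*I)
l(z) = -20
l(-1/6 + O)**2 = (-20)**2 = 400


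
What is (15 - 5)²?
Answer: 100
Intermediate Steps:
(15 - 5)² = 10² = 100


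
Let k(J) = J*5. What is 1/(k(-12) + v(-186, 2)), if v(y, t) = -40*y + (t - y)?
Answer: 1/7568 ≈ 0.00013214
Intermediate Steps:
v(y, t) = t - 41*y
k(J) = 5*J
1/(k(-12) + v(-186, 2)) = 1/(5*(-12) + (2 - 41*(-186))) = 1/(-60 + (2 + 7626)) = 1/(-60 + 7628) = 1/7568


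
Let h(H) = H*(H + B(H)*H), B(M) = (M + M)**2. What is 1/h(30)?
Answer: 1/3240900 ≈ 3.0856e-7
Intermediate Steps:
B(M) = 4*M**2 (B(M) = (2*M)**2 = 4*M**2)
h(H) = H*(H + 4*H**3) (h(H) = H*(H + (4*H**2)*H) = H*(H + 4*H**3))
1/h(30) = 1/(30**2 + 4*30**4) = 1/(900 + 4*810000) = 1/(900 + 3240000) = 1/3240900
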